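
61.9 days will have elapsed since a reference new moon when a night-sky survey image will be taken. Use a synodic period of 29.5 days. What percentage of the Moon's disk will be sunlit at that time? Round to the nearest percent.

9%

Reduce mod P: 61.9 − 2×29.5 = 2.90 d into the current lunation.
Phase angle: θ = 360°·(2.90 d)/(29.5 d) = 35.4°.
Illuminated fraction = (1 − cos 35.4°)/2 = (1 − 0.815)/2 ≈ 0.092, so 9%.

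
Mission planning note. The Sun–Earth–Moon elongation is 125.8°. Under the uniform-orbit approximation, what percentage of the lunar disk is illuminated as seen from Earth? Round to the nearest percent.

79%

cos 125.8° = (-0.585), so f = (1 − (-0.585))/2 = 0.792, i.e. 79%.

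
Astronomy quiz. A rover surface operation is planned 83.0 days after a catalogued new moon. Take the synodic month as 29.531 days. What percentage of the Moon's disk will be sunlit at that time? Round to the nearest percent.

31%

83.0/29.531 = 2.811 lunations, so 2 complete cycles and 23.94 d into the next.
The Moon has covered 23.94/29.531 of its cycle, so θ ≈ 360° × 23.94/29.531 = 291.8°.
Illuminated fraction = (1 − cos 291.8°)/2 = (1 − 0.372)/2 ≈ 0.314, so 31%.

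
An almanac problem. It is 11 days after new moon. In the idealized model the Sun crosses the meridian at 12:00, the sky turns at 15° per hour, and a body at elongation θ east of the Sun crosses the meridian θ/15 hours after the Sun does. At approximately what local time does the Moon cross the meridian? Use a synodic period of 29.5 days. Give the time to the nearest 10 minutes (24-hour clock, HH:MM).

Phase angle: θ = 360°·(11 d)/(29.5 d) = 134.2°.
Delay after the Sun = 134.2° / (15°/h) ≈ 8.95 h.
12:00 + 8.949 h ≈ 20:57 → 21:00 to the nearest ten minutes.

21:00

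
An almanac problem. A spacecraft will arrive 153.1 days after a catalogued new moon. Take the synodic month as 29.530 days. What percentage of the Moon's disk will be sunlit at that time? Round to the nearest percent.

153.1 d spans 5 complete synodic months (5 × 29.530 = 147.65 d) plus 5.45 d.
The Moon has covered 5.45/29.530 of its cycle, so θ ≈ 360° × 5.45/29.530 = 66.4°.
cos 66.4° = 0.400, so f = (1 − 0.400)/2 = 0.300, so 30%.

30%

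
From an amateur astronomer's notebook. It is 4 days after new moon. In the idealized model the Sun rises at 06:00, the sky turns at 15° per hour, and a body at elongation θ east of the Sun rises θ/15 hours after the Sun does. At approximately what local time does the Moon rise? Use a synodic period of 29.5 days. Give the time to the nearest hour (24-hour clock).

09:00

The Moon has covered 4/29.5 of its cycle, so θ ≈ 360° × 4/29.5 = 48.8°.
The Moon trails the Sun by θ/15 = 48.8/15 ≈ 3.25 hours.
06:00 + 3.25 h ≈ 09:15 → 09:00 to the nearest hour.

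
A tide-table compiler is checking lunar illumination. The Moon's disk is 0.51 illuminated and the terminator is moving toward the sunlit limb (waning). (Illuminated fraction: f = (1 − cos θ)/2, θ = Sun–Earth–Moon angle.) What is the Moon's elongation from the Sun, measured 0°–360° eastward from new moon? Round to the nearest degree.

269°

From f = (1 − cos θ)/2: cos θ = 1 − 2×0.51 = -0.020; arccos → 91.1°.
Since the Moon is past full (waning), take the reflex angle: θ = 360° − 91.1° = 268.9°.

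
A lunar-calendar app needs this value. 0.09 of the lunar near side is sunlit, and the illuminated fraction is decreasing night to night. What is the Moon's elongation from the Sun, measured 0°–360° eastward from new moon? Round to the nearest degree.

325°

Invert f = (1 − cos θ)/2 to get cos θ = 1 − 2(0.09) = 0.820, hence θ₀ = arccos 0.820 = 34.9°.
A waning Moon lies in 180°–360°, so θ = 360° − 34.9° = 325.1°.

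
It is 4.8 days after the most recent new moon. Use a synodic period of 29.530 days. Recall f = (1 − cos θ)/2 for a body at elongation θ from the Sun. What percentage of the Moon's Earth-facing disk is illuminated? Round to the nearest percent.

Phase angle: θ = 360°·(4.8 d)/(29.530 d) = 58.5°.
cos 58.5° = 0.522, so f = (1 − 0.522)/2 = 0.239, so 24%.

24%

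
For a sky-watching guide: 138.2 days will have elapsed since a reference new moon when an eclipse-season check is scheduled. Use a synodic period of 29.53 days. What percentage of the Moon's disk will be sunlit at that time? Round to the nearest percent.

Reduce mod P: 138.2 − 4×29.53 = 20.08 d into the current lunation.
Phase angle: θ = 360°·(20.08 d)/(29.53 d) = 244.8°.
cos 244.8° = (-0.426), so f = (1 − (-0.426))/2 = 0.713, so 71%.

71%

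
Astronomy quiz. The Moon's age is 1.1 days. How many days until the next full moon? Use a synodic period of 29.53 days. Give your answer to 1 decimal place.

Full moon is 0.5 of the way through the cycle: age 0.5 × 29.53 = 14.765 d.
So 13.665 days remain (14.765 − 1.1).

13.7 days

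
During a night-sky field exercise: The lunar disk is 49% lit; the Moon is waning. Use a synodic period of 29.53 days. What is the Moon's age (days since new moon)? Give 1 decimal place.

22.2 days

Invert f = (1 − cos θ)/2 to get cos θ = 1 − 2(0.49) = 0.020, hence θ₀ = arccos 0.020 = 88.9°.
Since the Moon is past full (waning), take the reflex angle: θ = 360° − 88.9° = 271.1°.
That fraction of the synodic month is 271.1/360 × 29.53 d ≈ 22.24 d.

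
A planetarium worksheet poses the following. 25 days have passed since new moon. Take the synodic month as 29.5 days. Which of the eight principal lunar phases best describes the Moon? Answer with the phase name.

θ ≈ 360° × 25/29.5 = 305°, which falls in the waning crescent sector.

waning crescent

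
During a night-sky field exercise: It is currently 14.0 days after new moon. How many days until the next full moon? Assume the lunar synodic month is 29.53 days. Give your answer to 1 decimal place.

Full moon is 0.5 of the way through the cycle: age 0.5 × 29.53 = 14.765 d.
That is 14.765 − 14.0 = 0.765 days ahead.

0.8 days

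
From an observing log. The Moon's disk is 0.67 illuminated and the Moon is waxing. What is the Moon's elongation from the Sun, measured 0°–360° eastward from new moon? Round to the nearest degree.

Invert f = (1 − cos θ)/2 to get cos θ = 1 − 2(0.67) = -0.340, hence θ₀ = arccos -0.340 = 109.9°.
Before full moon the principal value applies: θ = 109.9°.

110°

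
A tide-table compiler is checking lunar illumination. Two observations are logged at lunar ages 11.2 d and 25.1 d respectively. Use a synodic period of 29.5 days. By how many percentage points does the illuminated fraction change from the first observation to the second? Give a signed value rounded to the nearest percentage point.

First observation: θ = 360°·11.2/29.5 = 136.7°, so f = 0.864.
Second observation: θ = 306.3°, f = 0.204.
Δf = 0.204 − 0.864 = -0.660, i.e. -66 pp.

-66 percentage points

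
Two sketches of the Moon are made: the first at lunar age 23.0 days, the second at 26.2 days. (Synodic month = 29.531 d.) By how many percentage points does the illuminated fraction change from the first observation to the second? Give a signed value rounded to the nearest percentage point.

First observation: θ = 360°·23.0/29.531 = 280.4°, so f = 0.410.
Second observation: θ = 319.4°, f = 0.120.
Δf = 0.120 − 0.410 = -0.289, i.e. -29 pp.

-29 percentage points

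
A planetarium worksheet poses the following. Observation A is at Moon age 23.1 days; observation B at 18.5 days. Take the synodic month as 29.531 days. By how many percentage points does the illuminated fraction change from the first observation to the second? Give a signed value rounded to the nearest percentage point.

First observation: θ = 360°·23.1/29.531 = 281.6°, so f = 0.399.
Second observation: θ = 225.5°, f = 0.850.
Δf = 0.850 − 0.399 = +0.451, i.e. +45 pp.

+45 pp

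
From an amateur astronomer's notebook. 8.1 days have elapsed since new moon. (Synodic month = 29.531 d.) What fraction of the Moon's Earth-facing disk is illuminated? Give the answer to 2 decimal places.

0.58

The Moon has covered 8.1/29.531 of its cycle, so θ ≈ 360° × 8.1/29.531 = 98.7°.
With cos θ = (-0.152), the lit fraction is (1 − (-0.152))/2 ≈ 0.576.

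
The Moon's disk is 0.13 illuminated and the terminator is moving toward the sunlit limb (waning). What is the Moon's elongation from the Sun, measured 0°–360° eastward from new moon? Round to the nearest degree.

318°

cos θ = 1 − 2f = 0.740, giving a principal value of 42.3°.
Waning ⇒ past full, so θ = 360° − 42.3° = 317.7°.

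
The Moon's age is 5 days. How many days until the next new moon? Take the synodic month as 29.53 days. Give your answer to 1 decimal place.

24.5 days

The next new moon completes the synodic month: 29.53 − 5 = 24.530 days.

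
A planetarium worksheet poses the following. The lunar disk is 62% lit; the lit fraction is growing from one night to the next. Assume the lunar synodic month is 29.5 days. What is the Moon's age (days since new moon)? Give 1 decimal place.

Invert f = (1 − cos θ)/2 to get cos θ = 1 − 2(0.62) = -0.240, hence θ₀ = arccos -0.240 = 103.9°.
The Moon is waxing (0°–180°), so θ = 103.9° directly.
Age = 29.5 × 103.9°/360° ≈ 8.51 days.

8.5 days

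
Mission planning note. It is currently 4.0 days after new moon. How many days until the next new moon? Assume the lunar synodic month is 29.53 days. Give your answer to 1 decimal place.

25.5 days

The next new moon completes the synodic month: 29.53 − 4.0 = 25.530 days.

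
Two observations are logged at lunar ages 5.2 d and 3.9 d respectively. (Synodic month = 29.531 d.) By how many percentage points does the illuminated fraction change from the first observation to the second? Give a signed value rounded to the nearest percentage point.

-11 pp

θ₁ = 360° × 5.2/29.531 = 63.4°, f₁ = (1 − cos θ₁)/2 = 0.276.
θ₂ = 360° × 3.9/29.531 = 47.5°, f₂ = (1 − cos θ₂)/2 = 0.162.
Change = f₂ − f₁ = -0.114 → -11 percentage points.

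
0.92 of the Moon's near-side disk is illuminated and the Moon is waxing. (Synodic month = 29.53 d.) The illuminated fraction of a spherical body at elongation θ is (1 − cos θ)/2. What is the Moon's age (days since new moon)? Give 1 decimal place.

12.1 days

Invert f = (1 − cos θ)/2 to get cos θ = 1 − 2(0.92) = -0.840, hence θ₀ = arccos -0.840 = 147.1°.
Waxing ⇒ before full, so θ = 147.1°.
Age = 29.53 × 147.1°/360° ≈ 12.07 days.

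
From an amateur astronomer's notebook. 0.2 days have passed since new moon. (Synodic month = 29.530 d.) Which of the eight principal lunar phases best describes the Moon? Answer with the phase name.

At 0.2/29.530 of the cycle, θ ≈ 2° — the new moon range.

new moon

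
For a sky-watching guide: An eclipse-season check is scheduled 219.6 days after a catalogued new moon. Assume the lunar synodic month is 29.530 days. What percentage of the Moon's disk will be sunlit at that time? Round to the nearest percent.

219.6 d spans 7 complete synodic months (7 × 29.530 = 206.71 d) plus 12.89 d.
Elongation θ = 360° × 12.89/29.530 ≈ 157.1°.
With cos θ = (-0.921), the lit fraction is (1 − (-0.921))/2 ≈ 0.961, so 96%.

96%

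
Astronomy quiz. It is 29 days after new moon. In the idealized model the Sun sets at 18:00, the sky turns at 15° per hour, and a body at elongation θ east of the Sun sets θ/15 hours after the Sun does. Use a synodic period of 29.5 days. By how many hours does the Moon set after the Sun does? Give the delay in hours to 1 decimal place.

23.6 h

The Moon has covered 29/29.5 of its cycle, so θ ≈ 360° × 29/29.5 = 353.9°.
At 15° of sky rotation per hour, 353.9° corresponds to a 23.59 h lag.
So the Moon sets 23.59 h after the Sun.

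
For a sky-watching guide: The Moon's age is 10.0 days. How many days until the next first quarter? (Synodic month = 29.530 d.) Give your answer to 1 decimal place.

26.9 days

First quarter is 0.25 of the way through the cycle: age 0.25 × 29.530 = 7.383 d.
This lunation's first quarter (7.383 d) has passed, so add one period: 36.913 − 10.0 = 26.913 days.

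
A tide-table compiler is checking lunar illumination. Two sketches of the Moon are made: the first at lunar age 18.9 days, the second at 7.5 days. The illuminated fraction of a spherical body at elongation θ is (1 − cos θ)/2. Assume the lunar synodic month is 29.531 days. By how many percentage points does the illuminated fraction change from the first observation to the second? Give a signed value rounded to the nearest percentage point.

-31 pp

First observation: θ = 360°·18.9/29.531 = 230.4°, so f = 0.819.
Second observation: θ = 91.4°, f = 0.512.
Δf = 0.512 − 0.819 = -0.306, i.e. -31 pp.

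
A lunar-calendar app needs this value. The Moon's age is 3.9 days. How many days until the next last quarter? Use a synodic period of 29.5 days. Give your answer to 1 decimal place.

18.2 days

Last quarter is 0.75 of the way through the cycle: age 0.75 × 29.5 = 22.125 d.
That is 22.125 − 3.9 = 18.225 days ahead.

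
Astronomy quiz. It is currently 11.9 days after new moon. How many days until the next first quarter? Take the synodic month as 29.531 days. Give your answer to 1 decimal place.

25.0 days

First quarter is 0.25 of the way through the cycle: age 0.25 × 29.531 = 7.383 d.
This lunation's first quarter (7.383 d) has passed, so add one period: 36.914 − 11.9 = 25.014 days.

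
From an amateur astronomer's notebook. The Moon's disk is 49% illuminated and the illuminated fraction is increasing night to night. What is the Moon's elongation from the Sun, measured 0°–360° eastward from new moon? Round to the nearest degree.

89°

Invert f = (1 − cos θ)/2 to get cos θ = 1 − 2(0.49) = 0.020, hence θ₀ = arccos 0.020 = 88.9°.
Waxing ⇒ before full, so θ = 88.9°.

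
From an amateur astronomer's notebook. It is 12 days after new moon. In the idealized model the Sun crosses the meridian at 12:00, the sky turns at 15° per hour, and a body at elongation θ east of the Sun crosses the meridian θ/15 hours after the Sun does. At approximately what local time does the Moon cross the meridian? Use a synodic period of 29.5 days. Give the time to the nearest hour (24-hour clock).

22:00

The Moon has covered 12/29.5 of its cycle, so θ ≈ 360° × 12/29.5 = 146.4°.
At 15° of sky rotation per hour, 146.4° corresponds to a 9.76 h lag.
12:00 + 9.76 h ≈ 21:46 → 22:00 to the nearest hour.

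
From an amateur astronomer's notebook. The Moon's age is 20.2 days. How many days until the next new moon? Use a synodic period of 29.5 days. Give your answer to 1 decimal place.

9.3 days

The next new moon completes the synodic month: 29.5 − 20.2 = 9.300 days.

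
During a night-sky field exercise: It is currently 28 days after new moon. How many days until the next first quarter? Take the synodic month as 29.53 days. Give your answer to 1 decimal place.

8.9 days

First quarter occurs at elongation 90°, i.e. at age 29.53 × 90/360 = 7.383 d.
This lunation's first quarter (7.383 d) has passed, so add one period: 36.913 − 28 = 8.913 days.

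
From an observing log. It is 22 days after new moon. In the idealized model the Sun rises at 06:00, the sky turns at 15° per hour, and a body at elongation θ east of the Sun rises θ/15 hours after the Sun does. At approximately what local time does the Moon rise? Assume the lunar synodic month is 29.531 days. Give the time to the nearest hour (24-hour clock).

Phase angle: θ = 360°·(22 d)/(29.531 d) = 268.2°.
Delay after the Sun = 268.2° / (15°/h) ≈ 17.88 h.
06:00 + 17.88 h ≈ 23:53 → 00:00 to the nearest hour.

00:00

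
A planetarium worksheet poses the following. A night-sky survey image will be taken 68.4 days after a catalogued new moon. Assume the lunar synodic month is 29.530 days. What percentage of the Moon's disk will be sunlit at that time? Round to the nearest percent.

70%

Reduce mod P: 68.4 − 2×29.530 = 9.34 d into the current lunation.
Phase angle: θ = 360°·(9.34 d)/(29.530 d) = 113.9°.
With cos θ = (-0.405), the lit fraction is (1 − (-0.405))/2 ≈ 0.702, so 70%.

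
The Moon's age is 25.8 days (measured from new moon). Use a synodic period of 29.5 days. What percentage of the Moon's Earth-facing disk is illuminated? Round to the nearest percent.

15%

The Moon has covered 25.8/29.5 of its cycle, so θ ≈ 360° × 25.8/29.5 = 314.8°.
With cos θ = 0.705, the lit fraction is (1 − 0.705)/2 ≈ 0.147, so 15%.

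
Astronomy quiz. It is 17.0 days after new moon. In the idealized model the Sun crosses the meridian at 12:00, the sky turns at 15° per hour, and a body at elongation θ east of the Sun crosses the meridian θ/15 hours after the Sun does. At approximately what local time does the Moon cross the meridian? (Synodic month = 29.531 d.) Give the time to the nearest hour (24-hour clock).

02:00

Phase angle: θ = 360°·(17.0 d)/(29.531 d) = 207.2°.
The Moon trails the Sun by θ/15 = 207.2/15 ≈ 13.82 hours.
12:00 + 13.82 h ≈ 01:49 → 02:00 to the nearest hour.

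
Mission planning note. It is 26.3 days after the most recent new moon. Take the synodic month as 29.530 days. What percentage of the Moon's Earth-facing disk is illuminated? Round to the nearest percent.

11%

Elongation θ = 360° × 26.3/29.530 ≈ 320.6°.
With cos θ = 0.773, the lit fraction is (1 − 0.773)/2 ≈ 0.114, so 11%.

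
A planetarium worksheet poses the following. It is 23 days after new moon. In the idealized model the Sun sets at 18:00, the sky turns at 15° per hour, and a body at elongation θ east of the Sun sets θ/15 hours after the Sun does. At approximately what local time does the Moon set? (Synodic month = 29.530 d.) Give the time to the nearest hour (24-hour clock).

13:00

Elongation θ = 360° × 23/29.530 ≈ 280.4°.
The Moon trails the Sun by θ/15 = 280.4/15 ≈ 18.69 hours.
18:00 + 18.69 h ≈ 12:42 → 13:00 to the nearest hour.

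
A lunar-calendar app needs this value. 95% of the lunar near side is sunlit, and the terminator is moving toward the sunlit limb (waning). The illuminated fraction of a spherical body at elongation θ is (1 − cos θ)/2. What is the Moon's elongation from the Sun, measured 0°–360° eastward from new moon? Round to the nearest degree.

206°

cos θ = 1 − 2f = -0.900, giving a principal value of 154.2°.
Waning ⇒ past full, so θ = 360° − 154.2° = 205.8°.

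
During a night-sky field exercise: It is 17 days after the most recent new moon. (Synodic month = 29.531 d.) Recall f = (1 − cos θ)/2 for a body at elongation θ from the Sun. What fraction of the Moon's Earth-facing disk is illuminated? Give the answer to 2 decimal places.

The Moon has covered 17/29.531 of its cycle, so θ ≈ 360° × 17/29.531 = 207.2°.
Illuminated fraction = (1 − cos 207.2°)/2 = (1 − (-0.889))/2 ≈ 0.945.

0.94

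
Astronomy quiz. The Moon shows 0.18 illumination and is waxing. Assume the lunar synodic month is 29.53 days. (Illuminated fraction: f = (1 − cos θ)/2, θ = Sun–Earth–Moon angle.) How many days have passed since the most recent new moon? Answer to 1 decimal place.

4.1 days

From f = (1 − cos θ)/2: cos θ = 1 − 2×0.18 = 0.640; arccos → 50.2°.
Before full moon the principal value applies: θ = 50.2°.
At 360°/29.53 d per day, 50.2° corresponds to 4.12 days.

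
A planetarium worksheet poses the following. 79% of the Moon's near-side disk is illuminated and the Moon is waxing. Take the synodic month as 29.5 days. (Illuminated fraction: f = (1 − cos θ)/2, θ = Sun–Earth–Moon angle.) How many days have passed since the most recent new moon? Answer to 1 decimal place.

Invert f = (1 − cos θ)/2 to get cos θ = 1 − 2(0.79) = -0.580, hence θ₀ = arccos -0.580 = 125.5°.
Before full moon the principal value applies: θ = 125.5°.
Age = 29.5 × 125.5°/360° ≈ 10.28 days.

10.3 days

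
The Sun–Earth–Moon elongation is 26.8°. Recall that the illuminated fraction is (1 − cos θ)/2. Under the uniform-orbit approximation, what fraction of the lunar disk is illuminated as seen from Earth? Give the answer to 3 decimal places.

0.054

cos 26.8° = 0.893, so f = (1 − 0.893)/2 = 0.054.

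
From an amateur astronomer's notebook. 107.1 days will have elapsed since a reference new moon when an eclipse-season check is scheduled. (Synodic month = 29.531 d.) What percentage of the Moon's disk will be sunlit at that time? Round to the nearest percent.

107.1 d spans 3 complete synodic months (3 × 29.531 = 88.59 d) plus 18.51 d.
Elongation θ = 360° × 18.51/29.531 ≈ 225.6°.
cos 225.6° = (-0.700), so f = (1 − (-0.700))/2 = 0.850, so 85%.

85%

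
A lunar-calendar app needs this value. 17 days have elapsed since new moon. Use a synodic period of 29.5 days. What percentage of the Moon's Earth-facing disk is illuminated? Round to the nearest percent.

Elongation θ = 360° × 17/29.5 ≈ 207.5°.
With cos θ = (-0.887), the lit fraction is (1 − (-0.887))/2 ≈ 0.944, so 94%.

94%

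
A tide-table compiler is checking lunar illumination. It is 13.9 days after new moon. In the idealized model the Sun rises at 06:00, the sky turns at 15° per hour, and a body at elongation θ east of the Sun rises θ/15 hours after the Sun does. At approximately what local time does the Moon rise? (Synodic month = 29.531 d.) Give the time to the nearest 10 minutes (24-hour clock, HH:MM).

The Moon has covered 13.9/29.531 of its cycle, so θ ≈ 360° × 13.9/29.531 = 169.4°.
The Moon trails the Sun by θ/15 = 169.4/15 ≈ 11.30 hours.
06:00 + 11.297 h ≈ 17:18 → 17:20 to the nearest ten minutes.

17:20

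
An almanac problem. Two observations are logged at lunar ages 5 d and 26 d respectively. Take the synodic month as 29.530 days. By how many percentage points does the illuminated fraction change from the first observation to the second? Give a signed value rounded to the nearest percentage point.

-12 percentage points

θ₁ = 360° × 5/29.530 = 61.0°, f₁ = (1 − cos θ₁)/2 = 0.257.
θ₂ = 360° × 26/29.530 = 317.0°, f₂ = (1 − cos θ₂)/2 = 0.135.
Change = f₂ − f₁ = -0.123 → -12 percentage points.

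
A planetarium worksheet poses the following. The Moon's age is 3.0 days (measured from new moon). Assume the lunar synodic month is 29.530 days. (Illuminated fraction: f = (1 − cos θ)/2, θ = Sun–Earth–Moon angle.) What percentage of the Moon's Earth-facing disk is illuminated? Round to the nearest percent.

Phase angle: θ = 360°·(3.0 d)/(29.530 d) = 36.6°.
Illuminated fraction = (1 − cos 36.6°)/2 = (1 − 0.803)/2 ≈ 0.098, so 10%.

10%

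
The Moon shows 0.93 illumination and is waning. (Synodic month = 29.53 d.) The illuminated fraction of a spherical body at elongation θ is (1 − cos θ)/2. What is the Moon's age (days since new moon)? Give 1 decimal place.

17.3 days

cos θ = 1 − 2f = -0.860, giving a principal value of 149.3°.
Since the Moon is past full (waning), take the reflex angle: θ = 360° − 149.3° = 210.7°.
At 360°/29.53 d per day, 210.7° corresponds to 17.28 days.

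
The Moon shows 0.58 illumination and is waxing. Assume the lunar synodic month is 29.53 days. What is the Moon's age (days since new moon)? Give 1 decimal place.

Invert f = (1 − cos θ)/2 to get cos θ = 1 − 2(0.58) = -0.160, hence θ₀ = arccos -0.160 = 99.2°.
The Moon is waxing (0°–180°), so θ = 99.2° directly.
At 360°/29.53 d per day, 99.2° corresponds to 8.14 days.

8.1 days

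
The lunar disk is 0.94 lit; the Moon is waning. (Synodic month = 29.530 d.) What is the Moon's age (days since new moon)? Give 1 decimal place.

From f = (1 − cos θ)/2: cos θ = 1 − 2×0.94 = -0.880; arccos → 151.6°.
Since the Moon is past full (waning), take the reflex angle: θ = 360° − 151.6° = 208.4°.
That fraction of the synodic month is 208.4/360 × 29.530 d ≈ 17.09 d.

17.1 days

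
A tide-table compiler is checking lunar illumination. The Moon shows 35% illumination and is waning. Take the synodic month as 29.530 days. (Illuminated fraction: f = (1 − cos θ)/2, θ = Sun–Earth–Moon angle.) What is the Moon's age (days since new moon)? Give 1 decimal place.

cos θ = 1 − 2f = 0.300, giving a principal value of 72.5°.
Since the Moon is past full (waning), take the reflex angle: θ = 360° − 72.5° = 287.5°.
Age = 29.530 × 287.5°/360° ≈ 23.58 days.

23.6 days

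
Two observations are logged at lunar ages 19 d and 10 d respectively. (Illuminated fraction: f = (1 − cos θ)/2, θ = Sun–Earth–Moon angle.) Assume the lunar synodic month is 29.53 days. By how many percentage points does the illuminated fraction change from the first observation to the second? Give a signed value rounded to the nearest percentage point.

θ₁ = 360° × 19/29.53 = 231.6°, f₁ = (1 − cos θ₁)/2 = 0.810.
θ₂ = 360° × 10/29.53 = 121.9°, f₂ = (1 − cos θ₂)/2 = 0.764.
Change = f₂ − f₁ = -0.046 → -5 percentage points.

-5 pp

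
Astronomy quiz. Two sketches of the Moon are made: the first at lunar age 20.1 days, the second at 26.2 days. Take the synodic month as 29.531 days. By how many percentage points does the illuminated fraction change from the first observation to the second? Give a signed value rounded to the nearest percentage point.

-59 pp

First observation: θ = 360°·20.1/29.531 = 245.0°, so f = 0.711.
Second observation: θ = 319.4°, f = 0.120.
Δf = 0.120 − 0.711 = -0.591, i.e. -59 pp.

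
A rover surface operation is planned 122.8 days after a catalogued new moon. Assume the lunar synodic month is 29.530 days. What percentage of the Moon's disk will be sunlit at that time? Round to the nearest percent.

122.8 d spans 4 complete synodic months (4 × 29.530 = 118.12 d) plus 4.68 d.
Phase angle: θ = 360°·(4.68 d)/(29.530 d) = 57.1°.
With cos θ = 0.544, the lit fraction is (1 − 0.544)/2 ≈ 0.228, so 23%.

23%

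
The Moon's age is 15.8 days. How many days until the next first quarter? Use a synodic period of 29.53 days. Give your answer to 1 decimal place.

21.1 days

First quarter is 0.25 of the way through the cycle: age 0.25 × 29.53 = 7.383 d.
Already past this cycle's first quarter; the next is at 7.383 + 29.53 = 36.913 d, so 36.913 − 15.8 = 21.113 days.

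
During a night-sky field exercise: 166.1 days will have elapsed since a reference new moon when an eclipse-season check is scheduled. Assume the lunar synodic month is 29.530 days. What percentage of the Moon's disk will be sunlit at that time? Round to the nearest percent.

166.1 d spans 5 complete synodic months (5 × 29.530 = 147.65 d) plus 18.45 d.
Elongation θ = 360° × 18.45/29.530 ≈ 224.9°.
cos 224.9° = (-0.708), so f = (1 − (-0.708))/2 = 0.854, so 85%.

85%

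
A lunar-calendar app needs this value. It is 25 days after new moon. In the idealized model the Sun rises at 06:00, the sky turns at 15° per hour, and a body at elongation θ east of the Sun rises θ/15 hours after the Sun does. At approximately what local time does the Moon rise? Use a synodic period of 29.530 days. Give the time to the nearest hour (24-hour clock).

02:00

Elongation θ = 360° × 25/29.530 ≈ 304.8°.
At 15° of sky rotation per hour, 304.8° corresponds to a 20.32 h lag.
06:00 + 20.32 h ≈ 02:19 → 02:00 to the nearest hour.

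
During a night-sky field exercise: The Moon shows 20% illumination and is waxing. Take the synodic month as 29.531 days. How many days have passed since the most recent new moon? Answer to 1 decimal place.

4.4 days

cos θ = 1 − 2f = 0.600, giving a principal value of 53.1°.
Before full moon the principal value applies: θ = 53.1°.
That fraction of the synodic month is 53.1/360 × 29.531 d ≈ 4.36 d.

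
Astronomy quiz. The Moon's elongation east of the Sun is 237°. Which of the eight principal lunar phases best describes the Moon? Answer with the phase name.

waning gibbous

237° lies in the waning gibbous sector of the 8-phase cycle.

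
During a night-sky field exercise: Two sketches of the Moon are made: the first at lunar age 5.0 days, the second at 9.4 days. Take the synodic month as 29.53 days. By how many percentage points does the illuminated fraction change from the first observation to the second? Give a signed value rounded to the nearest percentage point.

+45 pp

First observation: θ = 360°·5.0/29.53 = 61.0°, so f = 0.257.
Second observation: θ = 114.6°, f = 0.708.
Δf = 0.708 − 0.257 = +0.451, i.e. +45 pp.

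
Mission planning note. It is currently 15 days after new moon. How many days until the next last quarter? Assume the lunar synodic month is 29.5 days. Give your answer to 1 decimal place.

Last quarter occurs at elongation 270°, i.e. at age 29.5 × 270/360 = 22.125 d.
So 7.125 days remain (22.125 − 15).

7.1 days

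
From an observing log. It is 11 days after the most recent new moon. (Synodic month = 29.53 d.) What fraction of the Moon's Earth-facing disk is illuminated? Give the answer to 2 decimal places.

0.85

The Moon has covered 11/29.53 of its cycle, so θ ≈ 360° × 11/29.53 = 134.1°.
With cos θ = (-0.696), the lit fraction is (1 − (-0.696))/2 ≈ 0.848.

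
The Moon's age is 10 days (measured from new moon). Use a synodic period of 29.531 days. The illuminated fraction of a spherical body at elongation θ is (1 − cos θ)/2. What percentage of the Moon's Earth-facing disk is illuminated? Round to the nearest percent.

76%

The Moon has covered 10/29.531 of its cycle, so θ ≈ 360° × 10/29.531 = 121.9°.
Illuminated fraction = (1 − cos 121.9°)/2 = (1 − (-0.529))/2 ≈ 0.764, so 76%.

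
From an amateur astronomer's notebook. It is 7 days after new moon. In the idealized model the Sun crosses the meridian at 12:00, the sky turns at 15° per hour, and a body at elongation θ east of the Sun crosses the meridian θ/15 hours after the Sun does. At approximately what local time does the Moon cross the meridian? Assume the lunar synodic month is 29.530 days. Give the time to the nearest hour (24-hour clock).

Phase angle: θ = 360°·(7 d)/(29.530 d) = 85.3°.
Delay after the Sun = 85.3° / (15°/h) ≈ 5.69 h.
12:00 + 5.69 h ≈ 17:41 → 18:00 to the nearest hour.

18:00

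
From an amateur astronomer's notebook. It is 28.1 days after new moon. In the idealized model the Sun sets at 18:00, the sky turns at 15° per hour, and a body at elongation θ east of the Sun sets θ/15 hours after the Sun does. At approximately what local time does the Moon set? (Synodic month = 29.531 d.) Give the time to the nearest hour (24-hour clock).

17:00

The Moon has covered 28.1/29.531 of its cycle, so θ ≈ 360° × 28.1/29.531 = 342.6°.
At 15° of sky rotation per hour, 342.6° corresponds to a 22.84 h lag.
18:00 + 22.84 h ≈ 16:50 → 17:00 to the nearest hour.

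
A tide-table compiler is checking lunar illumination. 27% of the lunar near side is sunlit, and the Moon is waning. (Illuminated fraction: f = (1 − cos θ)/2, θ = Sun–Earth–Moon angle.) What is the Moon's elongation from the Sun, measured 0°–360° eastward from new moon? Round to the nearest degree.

297°

cos θ = 1 − 2f = 0.460, giving a principal value of 62.6°.
Waning ⇒ past full, so θ = 360° − 62.6° = 297.4°.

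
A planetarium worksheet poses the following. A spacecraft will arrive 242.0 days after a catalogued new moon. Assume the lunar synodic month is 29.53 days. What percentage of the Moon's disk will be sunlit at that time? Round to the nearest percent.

33%

242.0/29.53 = 8.195 lunations, so 8 complete cycles and 5.76 d into the next.
Phase angle: θ = 360°·(5.76 d)/(29.53 d) = 70.2°.
Illuminated fraction = (1 − cos 70.2°)/2 = (1 − 0.338)/2 ≈ 0.331, so 33%.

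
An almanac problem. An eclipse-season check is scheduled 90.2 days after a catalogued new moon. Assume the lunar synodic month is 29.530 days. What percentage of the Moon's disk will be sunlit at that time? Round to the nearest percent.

90.2/29.530 = 3.055 lunations, so 3 complete cycles and 1.61 d into the next.
Elongation θ = 360° × 1.61/29.530 ≈ 19.6°.
cos 19.6° = 0.942, so f = (1 − 0.942)/2 = 0.029, so 3%.

3%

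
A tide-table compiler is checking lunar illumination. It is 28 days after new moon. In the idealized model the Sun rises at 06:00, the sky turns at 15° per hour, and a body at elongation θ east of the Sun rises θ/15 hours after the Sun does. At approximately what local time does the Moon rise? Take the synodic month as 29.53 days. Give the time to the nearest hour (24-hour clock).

Elongation θ = 360° × 28/29.53 ≈ 341.3°.
Delay after the Sun = 341.3° / (15°/h) ≈ 22.76 h.
06:00 + 22.76 h ≈ 04:45 → 05:00 to the nearest hour.

05:00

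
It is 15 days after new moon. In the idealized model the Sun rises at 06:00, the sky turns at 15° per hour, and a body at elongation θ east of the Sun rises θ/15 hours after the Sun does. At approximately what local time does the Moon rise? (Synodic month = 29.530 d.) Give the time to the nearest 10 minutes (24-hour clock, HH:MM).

Elongation θ = 360° × 15/29.530 ≈ 182.9°.
The Moon trails the Sun by θ/15 = 182.9/15 ≈ 12.19 hours.
06:00 + 12.191 h ≈ 18:11 → 18:10 to the nearest ten minutes.

18:10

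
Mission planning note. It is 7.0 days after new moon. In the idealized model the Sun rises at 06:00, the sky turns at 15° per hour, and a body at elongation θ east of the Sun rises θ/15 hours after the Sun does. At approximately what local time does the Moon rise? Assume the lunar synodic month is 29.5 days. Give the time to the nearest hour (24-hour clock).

12:00

Phase angle: θ = 360°·(7.0 d)/(29.5 d) = 85.4°.
At 15° of sky rotation per hour, 85.4° corresponds to a 5.69 h lag.
06:00 + 5.69 h ≈ 11:42 → 12:00 to the nearest hour.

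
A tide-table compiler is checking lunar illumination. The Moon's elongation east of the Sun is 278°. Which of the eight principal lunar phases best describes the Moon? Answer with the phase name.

last quarter

278° lies in the last quarter sector of the 8-phase cycle.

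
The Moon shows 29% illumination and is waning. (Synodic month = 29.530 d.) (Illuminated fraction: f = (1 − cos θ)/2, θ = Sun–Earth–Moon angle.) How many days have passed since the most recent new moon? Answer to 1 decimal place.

cos θ = 1 − 2f = 0.420, giving a principal value of 65.2°.
Since the Moon is past full (waning), take the reflex angle: θ = 360° − 65.2° = 294.8°.
Age = 29.530 × 294.8°/360° ≈ 24.18 days.

24.2 days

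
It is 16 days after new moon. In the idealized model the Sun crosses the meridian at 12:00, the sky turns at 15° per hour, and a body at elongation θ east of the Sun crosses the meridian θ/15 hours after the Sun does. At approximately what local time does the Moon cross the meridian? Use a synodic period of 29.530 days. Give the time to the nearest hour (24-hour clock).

01:00

The Moon has covered 16/29.530 of its cycle, so θ ≈ 360° × 16/29.530 = 195.1°.
At 15° of sky rotation per hour, 195.1° corresponds to a 13.00 h lag.
12:00 + 13.00 h ≈ 01:00 → 01:00 to the nearest hour.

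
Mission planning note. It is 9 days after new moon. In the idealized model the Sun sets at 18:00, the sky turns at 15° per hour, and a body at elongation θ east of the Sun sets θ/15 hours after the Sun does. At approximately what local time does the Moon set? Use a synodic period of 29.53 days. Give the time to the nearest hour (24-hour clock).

The Moon has covered 9/29.53 of its cycle, so θ ≈ 360° × 9/29.53 = 109.7°.
The Moon trails the Sun by θ/15 = 109.7/15 ≈ 7.31 hours.
18:00 + 7.31 h ≈ 01:19 → 01:00 to the nearest hour.

01:00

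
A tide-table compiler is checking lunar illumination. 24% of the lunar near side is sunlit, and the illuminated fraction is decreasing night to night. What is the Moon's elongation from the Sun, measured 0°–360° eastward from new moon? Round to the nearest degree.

301°

cos θ = 1 − 2f = 0.520, giving a principal value of 58.7°.
A waning Moon lies in 180°–360°, so θ = 360° − 58.7° = 301.3°.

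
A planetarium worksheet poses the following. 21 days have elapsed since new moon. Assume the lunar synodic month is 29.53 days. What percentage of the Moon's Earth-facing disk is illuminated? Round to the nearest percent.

62%

Elongation θ = 360° × 21/29.53 ≈ 256.0°.
With cos θ = (-0.242), the lit fraction is (1 − (-0.242))/2 ≈ 0.621, so 62%.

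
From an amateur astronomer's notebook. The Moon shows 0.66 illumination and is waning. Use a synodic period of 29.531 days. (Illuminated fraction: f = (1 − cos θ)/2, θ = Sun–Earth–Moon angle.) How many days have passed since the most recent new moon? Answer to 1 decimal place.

From f = (1 − cos θ)/2: cos θ = 1 − 2×0.66 = -0.320; arccos → 108.7°.
A waning Moon lies in 180°–360°, so θ = 360° − 108.7° = 251.3°.
Age = 29.531 × 251.3°/360° ≈ 20.62 days.

20.6 days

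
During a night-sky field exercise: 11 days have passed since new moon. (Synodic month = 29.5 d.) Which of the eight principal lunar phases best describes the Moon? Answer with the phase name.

waxing gibbous

θ ≈ 360° × 11/29.5 = 134°, which falls in the waxing gibbous sector.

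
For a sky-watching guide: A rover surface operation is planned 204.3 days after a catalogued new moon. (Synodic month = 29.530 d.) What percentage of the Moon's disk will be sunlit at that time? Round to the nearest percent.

6%

Reduce mod P: 204.3 − 6×29.530 = 27.12 d into the current lunation.
Phase angle: θ = 360°·(27.12 d)/(29.530 d) = 330.6°.
cos 330.6° = 0.871, so f = (1 − 0.871)/2 = 0.064, so 6%.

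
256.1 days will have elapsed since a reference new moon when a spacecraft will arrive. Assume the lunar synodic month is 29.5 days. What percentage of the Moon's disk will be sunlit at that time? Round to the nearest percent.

256.1 d spans 8 complete synodic months (8 × 29.5 = 236.00 d) plus 20.10 d.
Elongation θ = 360° × 20.10/29.5 ≈ 245.3°.
With cos θ = (-0.418), the lit fraction is (1 − (-0.418))/2 ≈ 0.709, so 71%.

71%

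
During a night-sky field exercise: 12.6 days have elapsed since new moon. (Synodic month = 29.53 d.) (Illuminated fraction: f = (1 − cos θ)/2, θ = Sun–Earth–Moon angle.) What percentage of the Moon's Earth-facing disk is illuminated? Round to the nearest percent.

95%

The Moon has covered 12.6/29.53 of its cycle, so θ ≈ 360° × 12.6/29.53 = 153.6°.
Illuminated fraction = (1 − cos 153.6°)/2 = (1 − (-0.896))/2 ≈ 0.948, so 95%.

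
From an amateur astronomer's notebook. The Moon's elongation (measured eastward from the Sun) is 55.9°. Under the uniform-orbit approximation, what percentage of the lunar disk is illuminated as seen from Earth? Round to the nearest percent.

22%

cos 55.9° = 0.561, so f = (1 − 0.561)/2 = 0.220, i.e. 22%.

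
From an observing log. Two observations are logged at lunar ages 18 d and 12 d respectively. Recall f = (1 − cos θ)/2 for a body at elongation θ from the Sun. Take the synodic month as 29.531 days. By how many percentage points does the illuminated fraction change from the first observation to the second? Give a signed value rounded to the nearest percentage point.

θ₁ = 360° × 18/29.531 = 219.4°, f₁ = (1 − cos θ₁)/2 = 0.886.
θ₂ = 360° × 12/29.531 = 146.3°, f₂ = (1 − cos θ₂)/2 = 0.916.
Change = f₂ − f₁ = +0.030 → +3 percentage points.

+3 pp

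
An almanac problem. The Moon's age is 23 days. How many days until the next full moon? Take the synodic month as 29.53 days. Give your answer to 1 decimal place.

Full moon is 0.5 of the way through the cycle: age 0.5 × 29.53 = 14.765 d.
Already past this cycle's full moon; the next is at 14.765 + 29.53 = 44.295 d, so 44.295 − 23 = 21.295 days.

21.3 days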